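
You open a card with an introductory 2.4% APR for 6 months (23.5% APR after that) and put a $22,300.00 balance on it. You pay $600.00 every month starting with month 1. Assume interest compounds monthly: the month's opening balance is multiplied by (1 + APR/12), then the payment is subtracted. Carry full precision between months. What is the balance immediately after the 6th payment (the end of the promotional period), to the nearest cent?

$18,950.89

Promo months 1–6 at r₀ = 2.4%/12 = 0.002; months 7+ at r₁ = 23.5%/12 = 0.0195833.
After month 6: iterate B ← B·(1+r₀) − $600.00 for 6 months → $18,950.89.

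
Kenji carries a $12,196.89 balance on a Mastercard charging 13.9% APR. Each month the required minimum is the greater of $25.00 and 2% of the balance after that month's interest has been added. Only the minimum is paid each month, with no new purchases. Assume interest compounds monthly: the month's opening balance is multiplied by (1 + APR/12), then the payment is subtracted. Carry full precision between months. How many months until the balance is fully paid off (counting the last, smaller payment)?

338 months

Monthly rate r = 13.9%/12 = 1.15833% = 0.0115833.
While 2% of the post-interest balance exceeds $25.00, each month B ← (B·(1+r))·(1 − 0.02), i.e. B shrinks by the factor (1+r)·0.98 = 0.99135.
This holds for months 1–264. Entering month 265 the balance is $1,231.33; 2% of the post-interest balance is now below $25.00, so the flat $25.00 minimum applies from here.
From month 265 a fixed $25.00 at rate r clears $1,231.33 in 74 more payments. Total: 264 + 74 = 338 months.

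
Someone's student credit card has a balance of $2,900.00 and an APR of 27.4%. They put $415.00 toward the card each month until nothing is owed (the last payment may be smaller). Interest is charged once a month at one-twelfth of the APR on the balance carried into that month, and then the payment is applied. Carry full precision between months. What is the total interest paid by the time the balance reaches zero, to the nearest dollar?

Monthly rate r = 27.4%/12 = 2.28333% = 0.0228333.
Payoff takes n = ⌈−ln(1 − rB₀/P)/ln(1+r)⌉ = ⌈7.699⌉ = 8 payments; the last is $291.27.
Total paid = 7·$415.00 + $291.27 = $3,196.27.
Total interest = total paid − principal = $3,196.27 − $2,900.00 = $296.27.

$296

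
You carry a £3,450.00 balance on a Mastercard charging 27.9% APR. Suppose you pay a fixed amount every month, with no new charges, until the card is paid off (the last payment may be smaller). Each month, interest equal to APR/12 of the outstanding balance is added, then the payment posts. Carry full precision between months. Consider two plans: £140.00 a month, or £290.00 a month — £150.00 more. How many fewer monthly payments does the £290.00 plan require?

Monthly rate r = 27.9%/12 = 2.325% = 0.02325.
At £140.00/mo: n = ⌈−ln(1 − rB₀/P)/ln(1+r)⌉ = 38 payments (last £2.73); total interest = total paid − £3,450.00 = £1,732.73.
At £290.00/mo: 15 payments (last £25.65); total interest £635.65.
Payments saved = 38 − 15 = 23.

23 fewer payments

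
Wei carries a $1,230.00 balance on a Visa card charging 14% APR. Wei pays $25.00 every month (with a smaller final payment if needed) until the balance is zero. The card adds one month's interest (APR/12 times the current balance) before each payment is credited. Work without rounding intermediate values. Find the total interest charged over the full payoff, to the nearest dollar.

$609

Monthly rate r = 14%/12 = 1.16667% = 0.0116667.
Payoff takes n = ⌈−ln(1 − rB₀/P)/ln(1+r)⌉ = ⌈73.567⌉ = 74 payments; the last is $14.22.
Total paid = 73·$25.00 + $14.22 = $1,839.22.
Total interest = total paid − principal = $1,839.22 − $1,230.00 = $609.22.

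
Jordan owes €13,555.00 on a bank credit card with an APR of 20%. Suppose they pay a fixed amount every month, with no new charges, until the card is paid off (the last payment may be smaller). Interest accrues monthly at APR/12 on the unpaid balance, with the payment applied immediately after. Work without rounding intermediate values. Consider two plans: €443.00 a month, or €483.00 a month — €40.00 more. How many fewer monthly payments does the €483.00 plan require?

5 fewer payments

Monthly rate r = 20%/12 = 1.66667% = 0.0166667.
At €443.00/mo: n = ⌈−ln(1 − rB₀/P)/ln(1+r)⌉ = 44 payments (last €68.24); total interest = total paid − €13,555.00 = €5,562.24.
At €483.00/mo: 39 payments (last €73.65); total interest €4,872.65.
Payments saved = 44 − 39 = 5.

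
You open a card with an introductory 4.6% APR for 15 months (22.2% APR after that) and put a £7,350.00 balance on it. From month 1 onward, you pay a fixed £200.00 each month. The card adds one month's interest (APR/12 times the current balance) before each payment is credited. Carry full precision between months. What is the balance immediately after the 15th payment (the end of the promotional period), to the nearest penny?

Promo months 1–15 at r₀ = 4.6%/12 = 0.00383333; months 16+ at r₁ = 22.2%/12 = 0.0185.
After month 15: iterate B ← B·(1+r₀) − £200.00 for 15 months → £4,702.30.

£4,702.30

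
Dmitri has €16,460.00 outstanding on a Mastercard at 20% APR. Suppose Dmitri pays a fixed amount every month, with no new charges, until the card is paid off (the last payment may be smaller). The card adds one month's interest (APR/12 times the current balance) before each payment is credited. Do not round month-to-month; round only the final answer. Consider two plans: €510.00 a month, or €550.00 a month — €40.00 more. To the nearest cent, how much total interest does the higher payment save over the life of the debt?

Monthly rate r = 20%/12 = 1.66667% = 0.0166667.
At €510.00/mo: n = ⌈−ln(1 − rB₀/P)/ln(1+r)⌉ = 47 payments (last €360.16); total interest = total paid − €16,460.00 = €7,360.16.
At €550.00/mo: 42 payments (last €434.14); total interest €6,524.14.
Interest saved = €7,360.16 − €6,524.14 = €836.02.

€836.02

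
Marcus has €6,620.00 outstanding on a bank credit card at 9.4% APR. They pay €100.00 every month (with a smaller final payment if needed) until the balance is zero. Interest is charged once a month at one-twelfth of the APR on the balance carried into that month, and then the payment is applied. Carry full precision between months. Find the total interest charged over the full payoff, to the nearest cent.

Monthly rate r = 9.4%/12 = 0.783333% = 0.00783333.
Payoff takes n = ⌈−ln(1 − rB₀/P)/ln(1+r)⌉ = ⌈93.683⌉ = 94 payments; the last is €68.34.
Total paid = 93·€100.00 + €68.34 = €9,368.34.
Total interest = total paid − principal = €9,368.34 − €6,620.00 = €2,748.34.

€2,748.34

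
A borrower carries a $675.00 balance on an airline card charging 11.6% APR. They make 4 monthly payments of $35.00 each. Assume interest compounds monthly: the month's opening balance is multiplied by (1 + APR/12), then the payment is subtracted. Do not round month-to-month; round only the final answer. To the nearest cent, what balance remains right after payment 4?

Monthly rate r = 11.6%/12 = 0.966667% = 0.00966667.
Each month: B ← B·(1+r) − $35.00.
Month 1: interest $6.53; balance after payment $646.52.
Month 2: interest $6.25; balance after payment $617.77.
Month 3: interest $5.97; balance after payment $588.75.
Month 4: interest $5.69; balance after payment $559.44.

$559.44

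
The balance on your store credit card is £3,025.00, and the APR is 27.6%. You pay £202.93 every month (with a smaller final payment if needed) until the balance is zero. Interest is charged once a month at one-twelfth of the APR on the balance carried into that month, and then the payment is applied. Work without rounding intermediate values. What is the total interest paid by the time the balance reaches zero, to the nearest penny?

Monthly rate r = 27.6%/12 = 2.3% = 0.023.
Payoff takes n = ⌈−ln(1 − rB₀/P)/ln(1+r)⌉ = ⌈18.463⌉ = 19 payments; the last is £94.59.
Total paid = 18·£202.93 + £94.59 = £3,747.33.
Total interest = total paid − principal = £3,747.33 − £3,025.00 = £722.33.

£722.33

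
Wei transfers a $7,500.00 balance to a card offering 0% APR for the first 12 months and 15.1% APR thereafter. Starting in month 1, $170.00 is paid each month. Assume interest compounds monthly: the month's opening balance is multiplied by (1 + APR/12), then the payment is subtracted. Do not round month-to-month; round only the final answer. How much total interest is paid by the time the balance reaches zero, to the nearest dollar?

Promo months 1–12 at r₀ = 0%/12 = 0; months 13+ at r₁ = 15.1%/12 = 0.0125833.
After month 12 (no interest yet): B = $7,500.00 − 12·$170.00 = $5,460.00.
Then at r₁ with $170.00/mo: n₂ = −ln(1 − r₁·B/P)/ln(1+r₁) ≈ 41.40 → 42 more payments.
Total paid = 53·$170.00 + $69.10 = $9,079.10; interest = $9,079.10 − $7,500.00 = $1,579.10.

$1,579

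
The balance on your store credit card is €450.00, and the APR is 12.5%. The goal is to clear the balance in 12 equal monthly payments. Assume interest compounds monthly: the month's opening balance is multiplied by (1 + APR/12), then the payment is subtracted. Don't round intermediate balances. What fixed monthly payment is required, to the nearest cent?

€40.09

Monthly rate r = 12.5%/12 = 1.04167% = 0.0104167.
Level-payment amortization: P = B₀·r / (1 − (1+r)^(−n)) = 450.00·0.0104167 / (1 − 1.01042^(−12)).
Denominator 1 − (1+r)^(−12) = 0.11693233.
P = 4.6875 / 0.11693233 ≈ 40.09.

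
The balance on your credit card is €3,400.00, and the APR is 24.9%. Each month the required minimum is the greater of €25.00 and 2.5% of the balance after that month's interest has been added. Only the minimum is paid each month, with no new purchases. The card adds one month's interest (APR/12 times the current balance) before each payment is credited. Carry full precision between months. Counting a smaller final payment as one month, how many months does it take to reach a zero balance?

342 months

Monthly rate r = 24.9%/12 = 2.075% = 0.02075.
While 2.5% of the post-interest balance exceeds €25.00, each month B ← (B·(1+r))·(1 − 0.025), i.e. B shrinks by the factor (1+r)·0.975 = 0.99523.
This holds for months 1–261. Entering month 262 the balance is €976.44; 2.5% of the post-interest balance is now below €25.00, so the flat €25.00 minimum applies from here.
From month 262 a fixed €25.00 at rate r clears €976.44 in 81 more payments. Total: 261 + 81 = 342 months.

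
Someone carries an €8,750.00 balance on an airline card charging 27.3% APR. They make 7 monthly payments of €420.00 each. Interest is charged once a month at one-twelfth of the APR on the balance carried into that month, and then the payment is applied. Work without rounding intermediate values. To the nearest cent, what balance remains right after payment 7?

€7,093.79

Monthly rate r = 27.3%/12 = 2.275% = 0.02275.
Each month: B ← B·(1+r) − €420.00.
Month 1: interest €199.06; balance after payment €8,529.06.
Month 2: interest €194.04; balance after payment €8,303.10.
Month 3: interest €188.90; balance after payment €8,071.99.
Month 4: interest €183.64; balance after payment €7,835.63.
Month 5: interest €178.26; balance after payment €7,593.89.
Month 6: interest €172.76; balance after payment €7,346.65.
Month 7: interest €167.14; balance after payment €7,093.79.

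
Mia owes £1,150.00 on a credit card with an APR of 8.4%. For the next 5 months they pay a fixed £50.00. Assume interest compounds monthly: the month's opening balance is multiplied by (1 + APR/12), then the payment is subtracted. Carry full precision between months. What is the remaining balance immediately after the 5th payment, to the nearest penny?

Monthly rate r = 8.4%/12 = 0.7% = 0.007.
Each month: B ← B·(1+r) − £50.00.
Month 1: interest £8.05; balance after payment £1,108.05.
Month 2: interest £7.76; balance after payment £1,065.81.
Month 3: interest £7.46; balance after payment £1,023.27.
Month 4: interest £7.16; balance after payment £980.43.
Month 5: interest £6.86; balance after payment £937.29.

£937.29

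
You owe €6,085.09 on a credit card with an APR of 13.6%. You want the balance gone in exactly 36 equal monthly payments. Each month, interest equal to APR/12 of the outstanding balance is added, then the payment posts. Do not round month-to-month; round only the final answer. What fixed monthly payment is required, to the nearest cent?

€206.79

Monthly rate r = 13.6%/12 = 1.13333% = 0.0113333.
Level-payment amortization: P = B₀·r / (1 − (1+r)^(−n)) = 6085.09·0.0113333 / (1 − 1.01133^(−36)).
Denominator 1 − (1+r)^(−36) = 0.333493456.
P = 68.9644 / 0.333493456 ≈ 206.79.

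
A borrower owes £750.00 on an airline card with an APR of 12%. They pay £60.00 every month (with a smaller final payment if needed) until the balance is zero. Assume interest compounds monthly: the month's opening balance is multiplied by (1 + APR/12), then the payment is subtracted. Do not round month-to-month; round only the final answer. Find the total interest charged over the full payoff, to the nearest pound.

Monthly rate r = 12%/12 = 1% = 0.01.
Payoff takes n = ⌈−ln(1 − rB₀/P)/ln(1+r)⌉ = ⌈13.420⌉ = 14 payments; the last is £25.26.
Total paid = 13·£60.00 + £25.26 = £805.26.
Total interest = total paid − principal = £805.26 − £750.00 = £55.26.

£55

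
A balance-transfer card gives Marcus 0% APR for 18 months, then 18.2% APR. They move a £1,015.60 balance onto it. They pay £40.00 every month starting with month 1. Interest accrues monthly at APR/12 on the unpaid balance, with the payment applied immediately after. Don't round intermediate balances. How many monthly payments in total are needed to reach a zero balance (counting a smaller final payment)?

Promo months 1–18 at r₀ = 0%/12 = 0; months 19+ at r₁ = 18.2%/12 = 0.0151667.
After month 18 (no interest yet): B = £1,015.60 − 18·£40.00 = £295.60.
Then at r₁ with £40.00/mo: n₂ = −ln(1 − r₁·B/P)/ln(1+r₁) ≈ 7.90 → 8 more payments.

26 payments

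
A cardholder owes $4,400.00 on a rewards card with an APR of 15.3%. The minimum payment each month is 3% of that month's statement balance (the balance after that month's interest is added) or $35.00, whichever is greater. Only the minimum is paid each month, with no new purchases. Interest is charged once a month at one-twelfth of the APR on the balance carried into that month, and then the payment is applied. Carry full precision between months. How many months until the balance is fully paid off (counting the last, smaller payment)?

119 months

Monthly rate r = 15.3%/12 = 1.275% = 0.01275.
While 3% of the post-interest balance exceeds $35.00, each month B ← (B·(1+r))·(1 − 0.03), i.e. B shrinks by the factor (1+r)·0.97 = 0.98237.
This holds for months 1–76. Entering month 77 the balance is $1,138.35; 3% of the post-interest balance is now below $35.00, so the flat $35.00 minimum applies from here.
From month 77 a fixed $35.00 at rate r clears $1,138.35 in 43 more payments. Total: 76 + 43 = 119 months.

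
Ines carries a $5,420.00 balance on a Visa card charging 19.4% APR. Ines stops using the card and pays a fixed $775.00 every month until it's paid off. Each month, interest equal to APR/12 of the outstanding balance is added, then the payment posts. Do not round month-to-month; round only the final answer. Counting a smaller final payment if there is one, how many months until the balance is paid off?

Monthly rate r = 19.4%/12 = 1.61667% = 0.0161667.
Recurrence: B ← B·(1+r) − $775.00.
Month 1: interest $87.62; balance after payment $4,732.62.
Month 2: interest $76.51; balance after payment $4,034.13.
Closed form: n = −ln(1 − rB₀/P)/ln(1+r) = −ln(0.88694)/ln(1.01617) ≈ 7.481, so the balance reaches zero during payment 8.

8 payments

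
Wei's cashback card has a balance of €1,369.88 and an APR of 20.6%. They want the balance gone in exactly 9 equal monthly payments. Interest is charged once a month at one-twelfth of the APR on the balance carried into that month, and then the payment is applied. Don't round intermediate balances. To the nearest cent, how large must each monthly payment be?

€165.57

Monthly rate r = 20.6%/12 = 1.71667% = 0.0171667.
Level-payment amortization: P = B₀·r / (1 − (1+r)^(−n)) = 1369.88·0.0171667 / (1 − 1.01717^(−9)).
Denominator 1 − (1+r)^(−9) = 0.142032328.
P = 23.5163 / 0.142032328 ≈ 165.57.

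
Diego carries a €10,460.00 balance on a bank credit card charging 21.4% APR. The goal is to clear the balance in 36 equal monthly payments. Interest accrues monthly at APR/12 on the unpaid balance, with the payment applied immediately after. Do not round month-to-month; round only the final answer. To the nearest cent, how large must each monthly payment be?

Monthly rate r = 21.4%/12 = 1.78333% = 0.0178333.
Level-payment amortization: P = B₀·r / (1 − (1+r)^(−n)) = 10460.00·0.0178333 / (1 − 1.01783^(−36)).
Denominator 1 − (1+r)^(−36) = 0.470775558.
P = 186.537 / 0.470775558 ≈ 396.23.

€396.23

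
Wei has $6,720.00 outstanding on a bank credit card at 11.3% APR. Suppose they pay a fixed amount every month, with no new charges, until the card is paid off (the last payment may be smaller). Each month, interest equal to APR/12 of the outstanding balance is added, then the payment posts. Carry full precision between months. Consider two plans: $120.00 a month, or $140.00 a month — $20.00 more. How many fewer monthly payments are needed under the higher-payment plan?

Monthly rate r = 11.3%/12 = 0.941667% = 0.00941667.
At $120.00/mo: n = ⌈−ln(1 − rB₀/P)/ln(1+r)⌉ = 80 payments (last $114.35); total interest = total paid − $6,720.00 = $2,874.35.
At $140.00/mo: 65 payments (last $24.49); total interest $2,264.49.
Payments saved = 80 − 65 = 15.

15 fewer payments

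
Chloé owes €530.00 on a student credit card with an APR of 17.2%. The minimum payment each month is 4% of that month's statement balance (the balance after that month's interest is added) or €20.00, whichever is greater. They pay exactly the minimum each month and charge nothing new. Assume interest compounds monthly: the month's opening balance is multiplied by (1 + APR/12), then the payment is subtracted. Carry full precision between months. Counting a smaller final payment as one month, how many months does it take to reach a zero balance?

34 months

Monthly rate r = 17.2%/12 = 1.43333% = 0.0143333.
While 4% of the post-interest balance exceeds €20.00, each month B ← (B·(1+r))·(1 − 0.04), i.e. B shrinks by the factor (1+r)·0.96 = 0.97376.
This holds for months 1–3. Entering month 4 the balance is €489.36; 4% of the post-interest balance is now below €20.00, so the flat €20.00 minimum applies from here.
From month 4 a fixed €20.00 at rate r clears €489.36 in 31 more payments. Total: 3 + 31 = 34 months.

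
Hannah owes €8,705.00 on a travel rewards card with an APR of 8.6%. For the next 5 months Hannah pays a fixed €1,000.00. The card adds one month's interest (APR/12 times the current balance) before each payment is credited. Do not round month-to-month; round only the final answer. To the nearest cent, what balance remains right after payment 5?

€3,949.25

Monthly rate r = 8.6%/12 = 0.716667% = 0.00716667.
Each month: B ← B·(1+r) − €1,000.00.
Month 1: interest €62.39; balance after payment €7,767.39.
Month 2: interest €55.67; balance after payment €6,823.05.
Month 3: interest €48.90; balance after payment €5,871.95.
Month 4: interest €42.08; balance after payment €4,914.03.
Month 5: interest €35.22; balance after payment €3,949.25.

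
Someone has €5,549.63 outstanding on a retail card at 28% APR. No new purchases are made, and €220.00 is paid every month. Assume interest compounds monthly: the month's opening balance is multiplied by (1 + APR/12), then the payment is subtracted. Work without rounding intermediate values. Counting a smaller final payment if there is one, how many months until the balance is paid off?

39 payments

Monthly rate r = 28%/12 = 2.33333% = 0.0233333.
Recurrence: B ← B·(1+r) − €220.00.
Month 1: interest €129.49; balance after payment €5,459.12.
Month 2: interest €127.38; balance after payment €5,366.50.
Closed form: n = −ln(1 − rB₀/P)/ln(1+r) = −ln(0.4114)/ln(1.02333) ≈ 38.507, so the balance reaches zero during payment 39.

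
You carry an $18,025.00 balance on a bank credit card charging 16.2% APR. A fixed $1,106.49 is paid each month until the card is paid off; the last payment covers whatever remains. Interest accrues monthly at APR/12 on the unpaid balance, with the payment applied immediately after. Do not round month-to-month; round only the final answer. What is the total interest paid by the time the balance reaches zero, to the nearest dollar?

$2,470

Monthly rate r = 16.2%/12 = 1.35% = 0.0135.
Payoff takes n = ⌈−ln(1 − rB₀/P)/ln(1+r)⌉ = ⌈18.521⌉ = 19 payments; the last is $578.00.
Total paid = 18·$1,106.49 + $578.00 = $20,494.82.
Total interest = total paid − principal = $20,494.82 − $18,025.00 = $2,469.82.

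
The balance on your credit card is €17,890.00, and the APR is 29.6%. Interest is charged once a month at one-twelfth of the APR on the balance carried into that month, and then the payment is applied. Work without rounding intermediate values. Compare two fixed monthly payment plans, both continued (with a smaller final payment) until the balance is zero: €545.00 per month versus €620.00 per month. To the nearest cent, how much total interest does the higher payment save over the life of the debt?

€5,458.26

Monthly rate r = 29.6%/12 = 2.46667% = 0.0246667.
At €545.00/mo: n = ⌈−ln(1 − rB₀/P)/ln(1+r)⌉ = 69 payments (last €49.18); total interest = total paid − €17,890.00 = €19,219.18.
At €620.00/mo: 52 payments (last €30.92); total interest €13,760.92.
Interest saved = €19,219.18 − €13,760.92 = €5,458.26.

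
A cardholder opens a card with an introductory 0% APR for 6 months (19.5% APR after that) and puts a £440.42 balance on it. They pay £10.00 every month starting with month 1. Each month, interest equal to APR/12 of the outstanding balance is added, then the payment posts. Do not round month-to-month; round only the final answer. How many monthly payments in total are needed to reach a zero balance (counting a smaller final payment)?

Promo months 1–6 at r₀ = 0%/12 = 0; months 7+ at r₁ = 19.5%/12 = 0.01625.
After month 6 (no interest yet): B = £440.42 − 6·£10.00 = £380.42.
Then at r₁ with £10.00/mo: n₂ = −ln(1 − r₁·B/P)/ln(1+r₁) ≈ 59.73 → 60 more payments.

66 months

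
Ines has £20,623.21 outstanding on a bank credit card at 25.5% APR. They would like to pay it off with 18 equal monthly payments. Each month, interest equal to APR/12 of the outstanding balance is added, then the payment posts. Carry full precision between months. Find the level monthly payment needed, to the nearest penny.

£1,390.78

Monthly rate r = 25.5%/12 = 2.125% = 0.02125.
Level-payment amortization: P = B₀·r / (1 − (1+r)^(−n)) = 20623.21·0.02125 / (1 − 1.02125^(−18)).
Denominator 1 − (1+r)^(−18) = 0.315106967.
P = 438.243 / 0.315106967 ≈ 1390.78.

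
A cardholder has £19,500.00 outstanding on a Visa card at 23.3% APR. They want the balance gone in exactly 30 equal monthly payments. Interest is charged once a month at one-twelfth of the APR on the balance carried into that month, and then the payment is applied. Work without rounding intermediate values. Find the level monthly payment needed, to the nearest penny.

£863.71

Monthly rate r = 23.3%/12 = 1.94167% = 0.0194167.
Level-payment amortization: P = B₀·r / (1 − (1+r)^(−n)) = 19500.00·0.0194167 / (1 − 1.01942^(−30)).
Denominator 1 − (1+r)^(−30) = 0.43837283.
P = 378.625 / 0.43837283 ≈ 863.71.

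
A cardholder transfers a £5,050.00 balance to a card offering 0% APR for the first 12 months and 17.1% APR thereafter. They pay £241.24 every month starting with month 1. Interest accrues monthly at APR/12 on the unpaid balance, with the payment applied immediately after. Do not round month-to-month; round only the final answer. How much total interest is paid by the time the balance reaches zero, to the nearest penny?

Promo months 1–12 at r₀ = 0%/12 = 0; months 13+ at r₁ = 17.1%/12 = 0.01425.
After month 12 (no interest yet): B = £5,050.00 − 12·£241.24 = £2,155.12.
Then at r₁ with £241.24/mo: n₂ = −ln(1 − r₁·B/P)/ln(1+r₁) ≈ 9.62 → 10 more payments.
Total paid = 21·£241.24 + £150.80 = £5,216.84; interest = £5,216.84 − £5,050.00 = £166.84.

£166.84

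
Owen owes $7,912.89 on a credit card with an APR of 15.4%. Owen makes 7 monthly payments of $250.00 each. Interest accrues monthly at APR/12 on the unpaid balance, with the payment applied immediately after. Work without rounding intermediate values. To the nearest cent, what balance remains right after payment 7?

$6,832.86

Monthly rate r = 15.4%/12 = 1.28333% = 0.0128333.
Each month: B ← B·(1+r) − $250.00.
Month 1: interest $101.55; balance after payment $7,764.44.
Month 2: interest $99.64; balance after payment $7,614.08.
Month 3: interest $97.71; balance after payment $7,461.80.
Month 4: interest $95.76; balance after payment $7,307.56.
Month 5: interest $93.78; balance after payment $7,151.34.
Month 6: interest $91.78; balance after payment $6,993.11.
Month 7: interest $89.74; balance after payment $6,832.86.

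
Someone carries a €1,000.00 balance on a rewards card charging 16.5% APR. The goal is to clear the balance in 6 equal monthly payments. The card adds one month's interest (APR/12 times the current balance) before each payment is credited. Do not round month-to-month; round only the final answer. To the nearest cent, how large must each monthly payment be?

€174.78

Monthly rate r = 16.5%/12 = 1.375% = 0.01375.
Level-payment amortization: P = B₀·r / (1 − (1+r)^(−n)) = 1000.00·0.01375 / (1 − 1.01375^(−6)).
Denominator 1 − (1+r)^(−6) = 0.0786708826.
P = 13.75 / 0.0786708826 ≈ 174.78.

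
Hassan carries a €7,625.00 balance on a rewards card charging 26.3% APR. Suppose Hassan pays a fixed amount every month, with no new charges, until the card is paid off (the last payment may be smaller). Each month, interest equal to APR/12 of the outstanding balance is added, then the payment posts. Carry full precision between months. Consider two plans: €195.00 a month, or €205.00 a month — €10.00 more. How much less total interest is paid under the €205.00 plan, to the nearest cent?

€1,528.05

Monthly rate r = 26.3%/12 = 2.19167% = 0.0219167.
At €195.00/mo: n = ⌈−ln(1 − rB₀/P)/ln(1+r)⌉ = 90 payments (last €138.77); total interest = total paid − €7,625.00 = €9,868.77.
At €205.00/mo: 78 payments (last €180.72); total interest €8,340.72.
Interest saved = €9,868.77 − €8,340.72 = €1,528.05.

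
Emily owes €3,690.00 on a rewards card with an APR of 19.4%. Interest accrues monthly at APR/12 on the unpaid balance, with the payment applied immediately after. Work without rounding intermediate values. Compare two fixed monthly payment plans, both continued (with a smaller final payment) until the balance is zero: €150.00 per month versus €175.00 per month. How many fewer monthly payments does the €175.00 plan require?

Monthly rate r = 19.4%/12 = 1.61667% = 0.0161667.
At €150.00/mo: n = ⌈−ln(1 − rB₀/P)/ln(1+r)⌉ = 32 payments (last €92.33); total interest = total paid − €3,690.00 = €1,052.33.
At €175.00/mo: 26 payments (last €173.77); total interest €858.77.
Payments saved = 32 − 26 = 6.

6 fewer payments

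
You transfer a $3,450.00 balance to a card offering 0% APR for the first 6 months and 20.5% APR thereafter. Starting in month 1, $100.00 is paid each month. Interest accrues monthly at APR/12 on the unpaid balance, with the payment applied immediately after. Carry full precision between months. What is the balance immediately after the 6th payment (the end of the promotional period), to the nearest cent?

Promo months 1–6 at r₀ = 0%/12 = 0; months 7+ at r₁ = 20.5%/12 = 0.0170833.
After month 6 (no interest yet): B = $3,450.00 − 6·$100.00 = $2,850.00.

$2,850.00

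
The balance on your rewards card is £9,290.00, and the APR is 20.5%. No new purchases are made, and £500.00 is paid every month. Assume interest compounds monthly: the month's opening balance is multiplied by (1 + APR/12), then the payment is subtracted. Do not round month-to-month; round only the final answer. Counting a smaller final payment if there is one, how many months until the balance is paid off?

Monthly rate r = 20.5%/12 = 1.70833% = 0.0170833.
Recurrence: B ← B·(1+r) − £500.00.
Month 1: interest £158.70; balance after payment £8,948.70.
Month 2: interest £152.87; balance after payment £8,601.58.
Closed form: n = −ln(1 − rB₀/P)/ln(1+r) = −ln(0.68259)/ln(1.01708) ≈ 22.543, so the balance reaches zero during payment 23.

23 payments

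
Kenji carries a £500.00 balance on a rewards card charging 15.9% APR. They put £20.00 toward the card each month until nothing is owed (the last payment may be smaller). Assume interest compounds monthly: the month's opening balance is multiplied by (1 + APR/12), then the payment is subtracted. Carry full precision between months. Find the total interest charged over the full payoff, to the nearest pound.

Monthly rate r = 15.9%/12 = 1.325% = 0.01325.
Payoff takes n = ⌈−ln(1 − rB₀/P)/ln(1+r)⌉ = ⌈30.566⌉ = 31 payments; the last is £11.36.
Total paid = 30·£20.00 + £11.36 = £611.36.
Total interest = total paid − principal = £611.36 − £500.00 = £111.36.

£111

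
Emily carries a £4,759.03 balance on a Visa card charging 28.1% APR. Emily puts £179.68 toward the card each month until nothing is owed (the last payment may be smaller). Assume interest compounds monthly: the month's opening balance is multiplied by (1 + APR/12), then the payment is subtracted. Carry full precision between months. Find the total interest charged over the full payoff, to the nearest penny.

£2,756.73

Monthly rate r = 28.1%/12 = 2.34167% = 0.0234167.
Payoff takes n = ⌈−ln(1 − rB₀/P)/ln(1+r)⌉ = ⌈41.827⌉ = 42 payments; the last is £148.88.
Total paid = 41·£179.68 + £148.88 = £7,515.76.
Total interest = total paid − principal = £7,515.76 − £4,759.03 = £2,756.73.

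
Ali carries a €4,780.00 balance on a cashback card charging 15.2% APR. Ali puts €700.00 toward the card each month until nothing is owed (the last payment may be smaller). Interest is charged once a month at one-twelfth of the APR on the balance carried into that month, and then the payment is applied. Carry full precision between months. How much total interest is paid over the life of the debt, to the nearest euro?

Monthly rate r = 15.2%/12 = 1.26667% = 0.0126667.
Payoff takes n = ⌈−ln(1 − rB₀/P)/ln(1+r)⌉ = ⌈7.187⌉ = 8 payments; the last is €131.74.
Total paid = 7·€700.00 + €131.74 = €5,031.74.
Total interest = total paid − principal = €5,031.74 − €4,780.00 = €251.74.

€252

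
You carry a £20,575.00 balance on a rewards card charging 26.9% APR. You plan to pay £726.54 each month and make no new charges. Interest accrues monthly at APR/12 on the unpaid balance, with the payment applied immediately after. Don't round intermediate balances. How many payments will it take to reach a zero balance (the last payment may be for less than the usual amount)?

Monthly rate r = 26.9%/12 = 2.24167% = 0.0224167.
Recurrence: B ← B·(1+r) − £726.54.
Month 1: interest £461.22; balance after payment £20,309.68.
Month 2: interest £455.28; balance after payment £20,038.42.
Closed form: n = −ln(1 − rB₀/P)/ln(1+r) = −ln(0.36518)/ln(1.02242) ≈ 45.440, so the balance reaches zero during payment 46.

46 payments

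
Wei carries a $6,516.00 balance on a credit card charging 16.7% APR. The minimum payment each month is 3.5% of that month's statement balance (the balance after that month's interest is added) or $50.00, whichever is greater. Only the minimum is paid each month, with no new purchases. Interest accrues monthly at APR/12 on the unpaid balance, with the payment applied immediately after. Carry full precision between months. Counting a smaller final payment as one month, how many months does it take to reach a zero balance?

Monthly rate r = 16.7%/12 = 1.39167% = 0.0139167.
While 3.5% of the post-interest balance exceeds $50.00, each month B ← (B·(1+r))·(1 − 0.035), i.e. B shrinks by the factor (1+r)·0.965 = 0.97843.
This holds for months 1–71. Entering month 72 the balance is $1,385.42; 3.5% of the post-interest balance is now below $50.00, so the flat $50.00 minimum applies from here.
From month 72 a fixed $50.00 at rate r clears $1,385.42 in 36 more payments. Total: 71 + 36 = 107 months.

107 months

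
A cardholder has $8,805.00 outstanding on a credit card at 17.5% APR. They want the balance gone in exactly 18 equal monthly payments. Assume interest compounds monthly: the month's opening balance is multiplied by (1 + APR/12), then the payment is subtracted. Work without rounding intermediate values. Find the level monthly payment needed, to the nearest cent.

$559.71

Monthly rate r = 17.5%/12 = 1.45833% = 0.0145833.
Level-payment amortization: P = B₀·r / (1 − (1+r)^(−n)) = 8805.00·0.0145833 / (1 − 1.01458^(−18)).
Denominator 1 − (1+r)^(−18) = 0.229414255.
P = 128.406 / 0.229414255 ≈ 559.71.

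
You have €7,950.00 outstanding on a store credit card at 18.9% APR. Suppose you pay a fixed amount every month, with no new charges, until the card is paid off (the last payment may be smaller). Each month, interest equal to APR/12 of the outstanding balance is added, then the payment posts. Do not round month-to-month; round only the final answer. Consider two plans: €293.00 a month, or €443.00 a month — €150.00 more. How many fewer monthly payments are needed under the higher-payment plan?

Monthly rate r = 18.9%/12 = 1.575% = 0.01575.
At €293.00/mo: n = ⌈−ln(1 − rB₀/P)/ln(1+r)⌉ = 36 payments (last €197.75); total interest = total paid − €7,950.00 = €2,502.75.
At €443.00/mo: 22 payments (last €114.46); total interest €1,467.46.
Payments saved = 36 − 22 = 14.

14 fewer payments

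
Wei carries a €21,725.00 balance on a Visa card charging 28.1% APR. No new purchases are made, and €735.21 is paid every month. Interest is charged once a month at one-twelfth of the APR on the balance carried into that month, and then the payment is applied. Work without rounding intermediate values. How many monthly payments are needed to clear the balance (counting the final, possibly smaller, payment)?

Monthly rate r = 28.1%/12 = 2.34167% = 0.0234167.
Recurrence: B ← B·(1+r) − €735.21.
Month 1: interest €508.73; balance after payment €21,498.52.
Month 2: interest €503.42; balance after payment €21,266.73.
Closed form: n = −ln(1 − rB₀/P)/ln(1+r) = −ln(0.30805)/ln(1.02342) ≈ 50.871, so the balance reaches zero during payment 51.

51 payments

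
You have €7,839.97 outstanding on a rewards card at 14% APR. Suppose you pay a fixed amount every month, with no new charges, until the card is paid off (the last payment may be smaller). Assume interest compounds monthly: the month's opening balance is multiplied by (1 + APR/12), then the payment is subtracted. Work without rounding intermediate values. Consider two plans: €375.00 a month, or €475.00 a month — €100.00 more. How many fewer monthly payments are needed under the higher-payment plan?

6 fewer payments

Monthly rate r = 14%/12 = 1.16667% = 0.0116667.
At €375.00/mo: n = ⌈−ln(1 − rB₀/P)/ln(1+r)⌉ = 25 payments (last €39.51); total interest = total paid − €7,839.97 = €1,199.54.
At €475.00/mo: 19 payments (last €209.65); total interest €919.68.
Payments saved = 25 − 19 = 6.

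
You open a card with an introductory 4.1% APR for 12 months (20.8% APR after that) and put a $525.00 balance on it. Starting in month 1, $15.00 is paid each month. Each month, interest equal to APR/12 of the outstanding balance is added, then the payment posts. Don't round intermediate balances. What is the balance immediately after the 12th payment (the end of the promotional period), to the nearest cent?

Promo months 1–12 at r₀ = 4.1%/12 = 0.00341667; months 13+ at r₁ = 20.8%/12 = 0.0173333.
After month 12: iterate B ← B·(1+r₀) − $15.00 for 12 months → $363.51.

$363.51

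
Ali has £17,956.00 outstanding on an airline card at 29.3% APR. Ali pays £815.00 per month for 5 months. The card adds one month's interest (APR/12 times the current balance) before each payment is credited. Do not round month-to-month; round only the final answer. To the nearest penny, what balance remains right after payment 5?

£15,978.91

Monthly rate r = 29.3%/12 = 2.44167% = 0.0244167.
Each month: B ← B·(1+r) − £815.00.
Month 1: interest £438.43; balance after payment £17,579.43.
Month 2: interest £429.23; balance after payment £17,193.66.
Month 3: interest £419.81; balance after payment £16,798.47.
Month 4: interest £410.16; balance after payment £16,393.63.
Month 5: interest £400.28; balance after payment £15,978.91.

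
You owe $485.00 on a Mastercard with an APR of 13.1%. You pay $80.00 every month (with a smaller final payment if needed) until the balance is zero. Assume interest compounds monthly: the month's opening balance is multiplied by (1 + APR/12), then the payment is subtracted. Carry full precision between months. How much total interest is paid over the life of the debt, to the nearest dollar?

Monthly rate r = 13.1%/12 = 1.09167% = 0.0109167.
Payoff takes n = ⌈−ln(1 − rB₀/P)/ln(1+r)⌉ = ⌈6.307⌉ = 7 payments; the last is $24.62.
Total paid = 6·$80.00 + $24.62 = $504.62.
Total interest = total paid − principal = $504.62 − $485.00 = $19.62.

$20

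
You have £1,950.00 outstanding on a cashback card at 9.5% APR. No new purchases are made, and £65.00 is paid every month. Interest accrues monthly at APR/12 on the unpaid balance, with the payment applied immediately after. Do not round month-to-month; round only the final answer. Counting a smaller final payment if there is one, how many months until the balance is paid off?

Monthly rate r = 9.5%/12 = 0.791667% = 0.00791667.
Recurrence: B ← B·(1+r) − £65.00.
Month 1: interest £15.44; balance after payment £1,900.44.
Month 2: interest £15.05; balance after payment £1,850.48.
Closed form: n = −ln(1 − rB₀/P)/ln(1+r) = −ln(0.7625)/ln(1.00792) ≈ 34.386, so the balance reaches zero during payment 35.

35 months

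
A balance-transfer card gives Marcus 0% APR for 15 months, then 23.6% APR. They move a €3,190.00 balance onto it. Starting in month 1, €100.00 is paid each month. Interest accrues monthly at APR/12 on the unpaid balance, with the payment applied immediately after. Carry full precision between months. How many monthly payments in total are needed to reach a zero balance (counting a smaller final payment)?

36 months

Promo months 1–15 at r₀ = 0%/12 = 0; months 16+ at r₁ = 23.6%/12 = 0.0196667.
After month 15 (no interest yet): B = €3,190.00 − 15·€100.00 = €1,690.00.
Then at r₁ with €100.00/mo: n₂ = −ln(1 − r₁·B/P)/ln(1+r₁) ≈ 20.74 → 21 more payments.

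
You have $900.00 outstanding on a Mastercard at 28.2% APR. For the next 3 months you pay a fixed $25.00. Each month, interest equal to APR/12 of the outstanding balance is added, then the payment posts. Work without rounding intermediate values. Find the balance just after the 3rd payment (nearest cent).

$888.18

Monthly rate r = 28.2%/12 = 2.35% = 0.0235.
Each month: B ← B·(1+r) − $25.00.
Month 1: interest $21.15; balance after payment $896.15.
Month 2: interest $21.06; balance after payment $892.21.
Month 3: interest $20.97; balance after payment $888.18.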